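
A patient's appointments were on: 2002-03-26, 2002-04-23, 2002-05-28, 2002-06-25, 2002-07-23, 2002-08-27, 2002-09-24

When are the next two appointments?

2002-10-22, 2002-11-26

Gaps: 28, 35, 28, 28, 35, 28 days — a mix of 28 and 35. Every date is a Tuesday.
Each is the 4th Tuesday of its month.
October 2002 — 4th Tuesday is 2002-10-22.
November 2002 — 4th Tuesday is 2002-11-26.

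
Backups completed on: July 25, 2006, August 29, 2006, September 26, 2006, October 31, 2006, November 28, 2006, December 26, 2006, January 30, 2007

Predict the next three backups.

Every date is a Tuesday; gaps 35, 28, 35, 28, 28, 35 days.
Each is the last Tuesday of its month (at least one falls on the 29th or later, ruling out '4th Tuesday').
Last Tuesday of February 2007: February 27, 2007.
Last Tuesday of March 2007: March 27, 2007.
April 2007 ends with Tuesday April 24, 2007.

February 27, 2007; March 27, 2007; April 24, 2007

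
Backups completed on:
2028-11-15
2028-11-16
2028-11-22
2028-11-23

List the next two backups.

2028-11-29, 2028-11-30

The gap pattern 1, 6, 1 repeats every 2 events.
These are the Wednesdays and Thursdays of each week.
The following Wednesday is 2028-11-29.
The following Thursday is 2028-11-30.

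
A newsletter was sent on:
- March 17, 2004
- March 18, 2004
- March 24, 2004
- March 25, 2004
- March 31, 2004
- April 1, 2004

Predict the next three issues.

Every event lands on a Wednesday or Thursday (gaps cycle 1, 6, 1, 6, 1).
So the schedule is: every Wednesday and Thursday.
Next Wednesday: April 7, 2004.
Next Thursday: April 8, 2004.
The following Wednesday is April 14, 2004.

April 7, 2004; April 8, 2004; April 14, 2004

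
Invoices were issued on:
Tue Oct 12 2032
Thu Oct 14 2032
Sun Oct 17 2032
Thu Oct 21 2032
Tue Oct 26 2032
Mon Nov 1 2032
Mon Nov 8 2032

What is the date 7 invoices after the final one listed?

Mon Jan 24 2033

Gaps: 2, 3, 4, 5, 6, 7 days — each gap is 1 larger than the previous one.
Next gap: 8 days. Mon Nov 8 2032 + 8 days = Tue Nov 16 2032.
Next gap: 9 days. Tue Nov 16 2032 + 9 days = Thu Nov 25 2032.
Next gap: 10 days. Thu Nov 25 2032 + 10 days = Sun Dec 5 2032.
Next gap: 11 days. Sun Dec 5 2032 + 11 days = Thu Dec 16 2032.
Next gap: 12 days. Thu Dec 16 2032 + 12 days = Tue Dec 28 2032.
Next gap: 13 days. Tue Dec 28 2032 + 13 days = Mon Jan 10 2033.
Next gap: 14 days. Mon Jan 10 2033 + 14 days = Mon Jan 24 2033.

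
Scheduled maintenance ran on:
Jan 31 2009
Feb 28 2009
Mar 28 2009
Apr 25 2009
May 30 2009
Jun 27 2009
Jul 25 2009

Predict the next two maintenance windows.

Aug 29 2009, Sep 26 2009

All Saturdays; the gaps (28, 28, 28, 35, 28, 28) vary with month length.
This is the last Saturday of each month.
Last Saturday of August 2009: Aug 29 2009.
September 2009 ends with Saturday Sep 26 2009.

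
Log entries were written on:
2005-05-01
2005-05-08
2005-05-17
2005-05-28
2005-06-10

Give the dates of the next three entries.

2005-06-25, 2005-07-12, 2005-07-31

Intervals are 7, 9, 11, 13 days — an arithmetic progression with common difference 2.
Next gap: 15 days. 2005-06-10 + 15 days = 2005-06-25.
Next gap: 17 days. 2005-06-25 + 17 days = 2005-07-12.
Next gap: 19 days. 2005-07-12 + 19 days = 2005-07-31.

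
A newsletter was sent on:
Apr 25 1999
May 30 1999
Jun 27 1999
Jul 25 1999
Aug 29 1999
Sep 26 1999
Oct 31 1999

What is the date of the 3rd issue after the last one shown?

Every date is a Sunday; gaps 35, 28, 28, 35, 28, 35 days.
Each is the last Sunday of its month (at least one falls on the 29th or later, ruling out '4th Sunday').
November 1999 ends with Sunday Nov 28 1999.
December 1999 ends with Sunday Dec 26 1999.
Last Sunday of January 2000: Jan 30 2000.

Jan 30 2000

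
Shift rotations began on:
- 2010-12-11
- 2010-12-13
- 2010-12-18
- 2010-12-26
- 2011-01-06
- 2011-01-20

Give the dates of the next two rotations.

Intervals are 2, 5, 8, 11, 14 days — an arithmetic progression with common difference 3.
Next gap: 17 days. 2011-01-20 + 17 days = 2011-02-06.
Next gap: 20 days. 2011-02-06 + 20 days = 2011-02-26.

2011-02-06, 2011-02-26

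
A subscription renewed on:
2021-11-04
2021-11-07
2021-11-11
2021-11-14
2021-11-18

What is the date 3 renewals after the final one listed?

Gaps: 3, 4, 3, 4 days — not constant, but cyclic with period 2.
The events fall on every Thursday and Sunday.
The following Sunday is 2021-11-21.
Next Thursday: 2021-11-25.
The following Sunday is 2021-11-28.

2021-11-28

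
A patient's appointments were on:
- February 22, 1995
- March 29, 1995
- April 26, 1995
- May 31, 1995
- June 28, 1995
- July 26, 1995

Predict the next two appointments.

Every date is a Wednesday; gaps 35, 28, 35, 28, 28 days.
Each is the last Wednesday of its month (at least one falls on the 29th or later, ruling out '4th Wednesday').
Last Wednesday of August 1995: August 30, 1995.
September 1995 ends with Wednesday September 27, 1995.

August 30, 1995; September 27, 1995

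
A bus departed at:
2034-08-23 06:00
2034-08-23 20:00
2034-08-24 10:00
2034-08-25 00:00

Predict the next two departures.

2034-08-25 14:00, 2034-08-26 04:00

Spacing: 14, 14, 14 h — constant 14 h.
2034-08-25 00:00 + 14 h = 2034-08-25 14:00.
2034-08-25 14:00 + 14 h = 2034-08-26 04:00.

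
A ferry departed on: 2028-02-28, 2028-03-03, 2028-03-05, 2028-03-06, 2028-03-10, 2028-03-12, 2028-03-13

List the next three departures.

The gap pattern 4, 2, 1, 4, 2, 1 repeats every 3 events.
These are the Mondays, Fridays and Sundays of each week.
Next Friday: 2028-03-17.
Next Sunday: 2028-03-19.
The following Monday is 2028-03-20.

2028-03-17, 2028-03-19, 2028-03-20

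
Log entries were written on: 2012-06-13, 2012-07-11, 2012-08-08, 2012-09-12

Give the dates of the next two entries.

2012-10-10, 2012-11-14

All dates are Wednesdays, 28, 28, 35 days apart.
Specifically, the 2nd Wednesday of each month.
October 2012 — 2nd Wednesday is 2012-10-10.
November 2012 — 2nd Wednesday is 2012-11-14.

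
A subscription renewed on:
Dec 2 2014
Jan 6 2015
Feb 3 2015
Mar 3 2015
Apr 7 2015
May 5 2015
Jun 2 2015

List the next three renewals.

These are Tuesdays at 28- or 35-day spacing (35, 28, 28, 35, 28, 28).
The pattern: 1st Tuesday of the month.
July 2015 — 1st Tuesday is Jul 7 2015.
1st Tuesday of August 2015: Aug 4 2015.
1st Tuesday of September 2015: Sep 1 2015.

Jul 7 2015, Aug 4 2015, Sep 1 2015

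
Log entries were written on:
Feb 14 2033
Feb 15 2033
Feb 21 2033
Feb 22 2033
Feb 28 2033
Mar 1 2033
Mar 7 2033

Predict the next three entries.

Every event lands on a Monday or Tuesday (gaps cycle 1, 6, 1, 6, 1, 6).
So the schedule is: every Monday and Tuesday.
Next Tuesday: Mar 8 2033.
Next Monday: Mar 14 2033.
The following Tuesday is Mar 15 2033.

Mar 8 2033, Mar 14 2033, Mar 15 2033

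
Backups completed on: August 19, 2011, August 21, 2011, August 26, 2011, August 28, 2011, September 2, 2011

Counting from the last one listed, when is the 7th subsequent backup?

Gaps: 2, 5, 2, 5 days — not constant, but cyclic with period 2.
The events fall on every Friday and Sunday.
The following Sunday is September 4, 2011.
Next Friday: September 9, 2011.
The following Sunday is September 11, 2011.
Next Friday: September 16, 2011.
Next Sunday: September 18, 2011.
The following Friday is September 23, 2011.
The following Sunday is September 25, 2011.

September 25, 2011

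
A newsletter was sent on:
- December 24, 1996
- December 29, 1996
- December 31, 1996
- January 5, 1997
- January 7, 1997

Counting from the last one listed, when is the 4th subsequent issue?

January 21, 1997

Every event lands on a Tuesday or Sunday (gaps cycle 5, 2, 5, 2).
So the schedule is: every Tuesday and Sunday.
Next Sunday: January 12, 1997.
Next Tuesday: January 14, 1997.
The following Sunday is January 19, 1997.
The following Tuesday is January 21, 1997.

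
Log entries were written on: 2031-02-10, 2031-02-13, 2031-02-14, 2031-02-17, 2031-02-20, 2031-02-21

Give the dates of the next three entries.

Gaps: 3, 1, 3, 3, 1 days — not constant, but cyclic with period 3.
The events fall on every Monday, Thursday and Friday.
The following Monday is 2031-02-24.
Next Thursday: 2031-02-27.
The following Friday is 2031-02-28.

2031-02-24, 2031-02-27, 2031-02-28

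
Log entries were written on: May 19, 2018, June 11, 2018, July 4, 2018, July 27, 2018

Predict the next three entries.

August 19, 2018; September 11, 2018; October 4, 2018

Gaps between consecutive events: 23, 23, 23 days — a constant 23-day interval.
July 27, 2018 + 23 days = August 19, 2018.
August 19, 2018 + 23 days = September 11, 2018.
September 11, 2018 + 23 days = October 4, 2018.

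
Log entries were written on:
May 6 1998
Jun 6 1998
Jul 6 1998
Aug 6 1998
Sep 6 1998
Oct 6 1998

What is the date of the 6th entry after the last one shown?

Apr 6 1999

Gaps: 31, 30, 31, 31, 30 days — not constant. Every event is on the 6th of the month.
Pattern: the 6th of each month.
November 1998: Nov 6 1998.
December 1998: Dec 6 1998.
January 1999: Jan 6 1999.
February 1999: Feb 6 1999.
March 1999: Mar 6 1999.
Next: April 1999 → Apr 6 1999.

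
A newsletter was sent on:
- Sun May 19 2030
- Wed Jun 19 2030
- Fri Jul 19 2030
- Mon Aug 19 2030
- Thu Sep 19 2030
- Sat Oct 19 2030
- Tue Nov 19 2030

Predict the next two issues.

Each date is the 19th; the gaps (31, 30, 31, 31, 30, 31) track the month lengths.
The rule is the 19th of each month.
December 2030: Thu Dec 19 2030.
Next: January 2031 → Sun Jan 19 2031.

Thu Dec 19 2030, Sun Jan 19 2031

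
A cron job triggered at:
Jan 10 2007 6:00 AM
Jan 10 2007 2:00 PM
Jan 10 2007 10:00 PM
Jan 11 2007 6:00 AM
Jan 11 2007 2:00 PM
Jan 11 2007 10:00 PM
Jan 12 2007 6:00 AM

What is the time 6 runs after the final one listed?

Jan 14 2007 6:00 AM

Gaps: 8, 8, 8, 8, 8, 8 hours — each event is 8 hours after the previous one.
Jan 12 2007 6:00 AM + 8 h = Jan 12 2007 2:00 PM.
Jan 12 2007 2:00 PM + 8 h = Jan 12 2007 10:00 PM.
Jan 12 2007 10:00 PM + 8 h = Jan 13 2007 6:00 AM.
Jan 13 2007 6:00 AM + 8 h = Jan 13 2007 2:00 PM.
Jan 13 2007 2:00 PM + 8 h = Jan 13 2007 10:00 PM.
Jan 13 2007 10:00 PM + 8 h = Jan 14 2007 6:00 AM.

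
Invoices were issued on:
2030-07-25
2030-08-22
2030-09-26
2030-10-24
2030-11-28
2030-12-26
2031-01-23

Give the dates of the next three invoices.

These are Thursdays at 28- or 35-day spacing (28, 35, 28, 35, 28, 28).
The pattern: 4th Thursday of the month.
4th Thursday of February 2031: 2031-02-27.
March 2031 — 4th Thursday is 2031-03-27.
4th Thursday of April 2031: 2031-04-24.

2031-02-27, 2031-03-27, 2031-04-24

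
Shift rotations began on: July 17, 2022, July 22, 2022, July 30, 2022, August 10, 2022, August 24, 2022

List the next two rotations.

Gaps: 5, 8, 11, 14 days — each gap is 3 larger than the previous one.
Next gap: 17 days. August 24, 2022 + 17 days = September 10, 2022.
Next gap: 20 days. September 10, 2022 + 20 days = September 30, 2022.

September 10, 2022; September 30, 2022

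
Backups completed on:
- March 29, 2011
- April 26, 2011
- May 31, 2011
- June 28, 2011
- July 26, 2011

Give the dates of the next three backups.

These are Tuesdays with 28, 35, 28, 28-day gaps.
Each is the final Tuesday of its month — March 29, 2011 is past the 28th, so '4th Tuesday' doesn't fit.
Last Tuesday of August 2011: August 30, 2011.
September 2011 ends with Tuesday September 27, 2011.
Last Tuesday of October 2011: October 25, 2011.

August 30, 2011; September 27, 2011; October 25, 2011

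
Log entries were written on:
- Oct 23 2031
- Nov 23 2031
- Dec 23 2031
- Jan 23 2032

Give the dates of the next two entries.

Feb 23 2032, Mar 23 2032

The day-of-month is always 23 (31, 30, 31 days between events).
So this recurs on the 23rd of each month.
Next: February 2032 → Feb 23 2032.
March 2032: Mar 23 2032.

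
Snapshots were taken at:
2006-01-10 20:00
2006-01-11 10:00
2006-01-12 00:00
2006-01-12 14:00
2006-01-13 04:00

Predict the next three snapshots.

The interval is a steady 14 hours (14, 14, 14, 14).
2006-01-13 04:00 + 14 h = 2006-01-13 18:00.
2006-01-13 18:00 + 14 h = 2006-01-14 08:00.
2006-01-14 08:00 + 14 h = 2006-01-14 22:00.

2006-01-13 18:00, 2006-01-14 08:00, 2006-01-14 22:00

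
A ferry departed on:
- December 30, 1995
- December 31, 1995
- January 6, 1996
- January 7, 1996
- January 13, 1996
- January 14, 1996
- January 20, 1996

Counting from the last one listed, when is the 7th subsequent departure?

Gaps: 1, 6, 1, 6, 1, 6 days — not constant, but cyclic with period 2.
The events fall on every Saturday and Sunday.
Next Sunday: January 21, 1996.
Next Saturday: January 27, 1996.
Next Sunday: January 28, 1996.
Next Saturday: February 3, 1996.
Next Sunday: February 4, 1996.
Next Saturday: February 10, 1996.
The following Sunday is February 11, 1996.

February 11, 1996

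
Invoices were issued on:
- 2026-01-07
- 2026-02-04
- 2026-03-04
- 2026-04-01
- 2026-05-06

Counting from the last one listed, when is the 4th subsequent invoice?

These are Wednesdays at 28- or 35-day spacing (28, 28, 28, 35).
The pattern: 1st Wednesday of the month.
June 2026 — 1st Wednesday is 2026-06-03.
1st Wednesday of July 2026: 2026-07-01.
August 2026 — 1st Wednesday is 2026-08-05.
1st Wednesday of September 2026: 2026-09-02.

2026-09-02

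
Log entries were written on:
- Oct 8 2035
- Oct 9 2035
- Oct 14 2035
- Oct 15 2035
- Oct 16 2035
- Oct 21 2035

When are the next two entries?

Every event lands on a Monday or Tuesday or Sunday (gaps cycle 1, 5, 1, 1, 5).
So the schedule is: every Monday, Tuesday and Sunday.
The following Monday is Oct 22 2035.
The following Tuesday is Oct 23 2035.

Oct 22 2035, Oct 23 2035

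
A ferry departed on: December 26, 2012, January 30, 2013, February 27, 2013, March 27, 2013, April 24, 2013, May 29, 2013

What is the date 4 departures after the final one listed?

Every date is a Wednesday; gaps 35, 28, 28, 28, 35 days.
Each is the last Wednesday of its month (at least one falls on the 29th or later, ruling out '4th Wednesday').
June 2013 ends with Wednesday June 26, 2013.
July 2013 ends with Wednesday July 31, 2013.
August 2013 ends with Wednesday August 28, 2013.
Last Wednesday of September 2013: September 25, 2013.

September 25, 2013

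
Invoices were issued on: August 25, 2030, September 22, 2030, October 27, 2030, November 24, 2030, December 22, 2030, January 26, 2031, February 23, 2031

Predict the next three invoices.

All dates are Sundays, 28, 35, 28, 28, 35, 28 days apart.
Specifically, the 4th Sunday of each month.
March 2031 — 4th Sunday is March 23, 2031.
April 2031 — 4th Sunday is April 27, 2031.
May 2031 — 4th Sunday is May 25, 2031.

March 23, 2031; April 27, 2031; May 25, 2031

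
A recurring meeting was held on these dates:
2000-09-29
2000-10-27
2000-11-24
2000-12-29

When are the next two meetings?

2001-01-26, 2001-02-23

All Fridays; the gaps (28, 28, 35) vary with month length.
This is the last Friday of each month.
Last Friday of January 2001: 2001-01-26.
Last Friday of February 2001: 2001-02-23.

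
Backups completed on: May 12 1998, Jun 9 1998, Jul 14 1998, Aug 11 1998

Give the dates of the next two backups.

Gaps: 28, 35, 28 days — a mix of 28 and 35. Every date is a Tuesday.
Each is the 2nd Tuesday of its month.
2nd Tuesday of September 1998: Sep 8 1998.
October 1998 — 2nd Tuesday is Oct 13 1998.

Sep 8 1998, Oct 13 1998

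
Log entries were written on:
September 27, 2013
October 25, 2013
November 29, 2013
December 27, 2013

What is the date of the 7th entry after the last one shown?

July 25, 2014

All Fridays; the gaps (28, 35, 28) vary with month length.
This is the last Friday of each month.
January 2014 ends with Friday January 31, 2014.
February 2014 ends with Friday February 28, 2014.
March 2014 ends with Friday March 28, 2014.
Last Friday of April 2014: April 25, 2014.
May 2014 ends with Friday May 30, 2014.
Last Friday of June 2014: June 27, 2014.
July 2014 ends with Friday July 25, 2014.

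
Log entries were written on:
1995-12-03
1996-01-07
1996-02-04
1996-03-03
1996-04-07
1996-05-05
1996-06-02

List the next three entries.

1996-07-07, 1996-08-04, 1996-09-01

Gaps: 35, 28, 28, 35, 28, 28 days — a mix of 28 and 35. Every date is a Sunday.
Each is the 1st Sunday of its month.
1st Sunday of July 1996: 1996-07-07.
August 1996 — 1st Sunday is 1996-08-04.
September 1996 — 1st Sunday is 1996-09-01.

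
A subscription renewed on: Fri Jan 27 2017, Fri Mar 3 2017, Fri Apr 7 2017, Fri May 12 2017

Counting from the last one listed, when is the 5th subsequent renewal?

Fri Nov 3 2017

Gaps between consecutive events: 35, 35, 35 days — a constant 35-day interval.
Fri May 12 2017 + 35 days = Fri Jun 16 2017.
Fri Jun 16 2017 + 35 days = Fri Jul 21 2017.
Fri Jul 21 2017 + 35 days = Fri Aug 25 2017.
Fri Aug 25 2017 + 35 days = Fri Sep 29 2017.
Fri Sep 29 2017 + 35 days = Fri Nov 3 2017.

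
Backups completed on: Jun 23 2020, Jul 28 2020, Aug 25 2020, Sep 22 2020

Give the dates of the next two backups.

Gaps: 35, 28, 28 days — a mix of 28 and 35. Every date is a Tuesday.
Each is the 4th Tuesday of its month.
October 2020 — 4th Tuesday is Oct 27 2020.
4th Tuesday of November 2020: Nov 24 2020.

Oct 27 2020, Nov 24 2020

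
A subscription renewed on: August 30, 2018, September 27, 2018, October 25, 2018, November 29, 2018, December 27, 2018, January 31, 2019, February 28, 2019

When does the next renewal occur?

March 28, 2019

All Thursdays; the gaps (28, 28, 35, 28, 35, 28) vary with month length.
This is the last Thursday of each month.
March 2019 ends with Thursday March 28, 2019.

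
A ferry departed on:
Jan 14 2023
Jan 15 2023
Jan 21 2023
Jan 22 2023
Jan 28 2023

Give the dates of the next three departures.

The gap pattern 1, 6, 1, 6 repeats every 2 events.
These are the Saturdays and Sundays of each week.
The following Sunday is Jan 29 2023.
The following Saturday is Feb 4 2023.
The following Sunday is Feb 5 2023.

Jan 29 2023, Feb 4 2023, Feb 5 2023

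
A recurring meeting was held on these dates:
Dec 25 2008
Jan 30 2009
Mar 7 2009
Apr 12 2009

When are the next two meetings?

The spacing is 36, 36, 36 days — always 36 days.
Apr 12 2009 + 36 days = May 18 2009.
May 18 2009 + 36 days = Jun 23 2009.

May 18 2009, Jun 23 2009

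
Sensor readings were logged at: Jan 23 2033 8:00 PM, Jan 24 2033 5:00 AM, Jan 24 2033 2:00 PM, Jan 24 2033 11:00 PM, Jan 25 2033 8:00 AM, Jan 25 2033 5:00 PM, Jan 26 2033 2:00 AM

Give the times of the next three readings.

The interval is a steady 9 hours (9, 9, 9, 9, 9, 9).
Jan 26 2033 2:00 AM + 9 h = Jan 26 2033 11:00 AM.
Jan 26 2033 11:00 AM + 9 h = Jan 26 2033 8:00 PM.
Jan 26 2033 8:00 PM + 9 h = Jan 27 2033 5:00 AM.

Jan 26 2033 11:00 AM, Jan 26 2033 8:00 PM, Jan 27 2033 5:00 AM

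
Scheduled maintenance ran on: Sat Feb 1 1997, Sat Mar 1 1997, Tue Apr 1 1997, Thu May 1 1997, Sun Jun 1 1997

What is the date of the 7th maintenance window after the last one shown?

The day-of-month is always 1 (28, 31, 30, 31 days between events).
So this recurs on the 1st of each month.
July 1997: Tue Jul 1 1997.
Next: August 1997 → Fri Aug 1 1997.
Next: September 1997 → Mon Sep 1 1997.
October 1997: Wed Oct 1 1997.
November 1997: Sat Nov 1 1997.
December 1997: Mon Dec 1 1997.
Next: January 1998 → Thu Jan 1 1998.

Thu Jan 1 1998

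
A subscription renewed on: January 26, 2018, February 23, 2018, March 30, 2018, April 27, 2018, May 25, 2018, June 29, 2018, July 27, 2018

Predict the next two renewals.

August 31, 2018; September 28, 2018

These are Fridays with 28, 35, 28, 28, 35, 28-day gaps.
Each is the final Friday of its month — March 30, 2018 is past the 28th, so '4th Friday' doesn't fit.
Last Friday of August 2018: August 31, 2018.
Last Friday of September 2018: September 28, 2018.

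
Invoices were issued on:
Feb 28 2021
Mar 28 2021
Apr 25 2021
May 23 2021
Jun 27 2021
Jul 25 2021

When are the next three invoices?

Aug 22 2021, Sep 26 2021, Oct 24 2021

Gaps: 28, 28, 28, 35, 28 days — a mix of 28 and 35. Every date is a Sunday.
Each is the 4th Sunday of its month.
4th Sunday of August 2021: Aug 22 2021.
4th Sunday of September 2021: Sep 26 2021.
October 2021 — 4th Sunday is Oct 24 2021.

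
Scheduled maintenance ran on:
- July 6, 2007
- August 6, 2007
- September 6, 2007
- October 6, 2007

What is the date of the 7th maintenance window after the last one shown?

May 6, 2008

Each date is the 6th; the gaps (31, 31, 30) track the month lengths.
The rule is the 6th of each month.
Next: November 2007 → November 6, 2007.
Next: December 2007 → December 6, 2007.
Next: January 2008 → January 6, 2008.
Next: February 2008 → February 6, 2008.
Next: March 2008 → March 6, 2008.
Next: April 2008 → April 6, 2008.
May 2008: May 6, 2008.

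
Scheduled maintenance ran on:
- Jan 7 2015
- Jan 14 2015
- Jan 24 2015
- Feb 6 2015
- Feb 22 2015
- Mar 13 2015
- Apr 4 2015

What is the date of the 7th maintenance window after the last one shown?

Nov 28 2015

Gaps: 7, 10, 13, 16, 19, 22 days — each gap is 3 larger than the previous one.
Next gap: 25 days. Apr 4 2015 + 25 days = Apr 29 2015.
Next gap: 28 days. Apr 29 2015 + 28 days = May 27 2015.
Next gap: 31 days. May 27 2015 + 31 days = Jun 27 2015.
Next gap: 34 days. Jun 27 2015 + 34 days = Jul 31 2015.
Next gap: 37 days. Jul 31 2015 + 37 days = Sep 6 2015.
Next gap: 40 days. Sep 6 2015 + 40 days = Oct 16 2015.
Next gap: 43 days. Oct 16 2015 + 43 days = Nov 28 2015.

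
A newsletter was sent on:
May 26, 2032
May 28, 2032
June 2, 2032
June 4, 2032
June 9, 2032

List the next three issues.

June 11, 2032; June 16, 2032; June 18, 2032

The gap pattern 2, 5, 2, 5 repeats every 2 events.
These are the Wednesdays and Fridays of each week.
The following Friday is June 11, 2032.
The following Wednesday is June 16, 2032.
The following Friday is June 18, 2032.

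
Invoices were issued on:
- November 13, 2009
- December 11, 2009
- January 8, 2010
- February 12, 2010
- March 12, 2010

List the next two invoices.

All dates are Fridays, 28, 28, 35, 28 days apart.
Specifically, the 2nd Friday of each month.
April 2010 — 2nd Friday is April 9, 2010.
2nd Friday of May 2010: May 14, 2010.

April 9, 2010; May 14, 2010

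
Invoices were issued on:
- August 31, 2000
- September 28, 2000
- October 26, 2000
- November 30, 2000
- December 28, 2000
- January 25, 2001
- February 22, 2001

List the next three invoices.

All Thursdays; the gaps (28, 28, 35, 28, 28, 28) vary with month length.
This is the last Thursday of each month.
March 2001 ends with Thursday March 29, 2001.
April 2001 ends with Thursday April 26, 2001.
May 2001 ends with Thursday May 31, 2001.

March 29, 2001; April 26, 2001; May 31, 2001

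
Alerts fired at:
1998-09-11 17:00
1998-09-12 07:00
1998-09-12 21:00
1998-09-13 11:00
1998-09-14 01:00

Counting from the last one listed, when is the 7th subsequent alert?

1998-09-18 03:00

The interval is a steady 14 hours (14, 14, 14, 14).
1998-09-14 01:00 + 14 h = 1998-09-14 15:00.
1998-09-14 15:00 + 14 h = 1998-09-15 05:00.
1998-09-15 05:00 + 14 h = 1998-09-15 19:00.
1998-09-15 19:00 + 14 h = 1998-09-16 09:00.
1998-09-16 09:00 + 14 h = 1998-09-16 23:00.
1998-09-16 23:00 + 14 h = 1998-09-17 13:00.
1998-09-17 13:00 + 14 h = 1998-09-18 03:00.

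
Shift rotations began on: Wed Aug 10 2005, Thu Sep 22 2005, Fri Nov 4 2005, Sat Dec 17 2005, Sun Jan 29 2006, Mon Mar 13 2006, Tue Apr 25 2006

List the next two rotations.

Wed Jun 7 2006, Thu Jul 20 2006

The spacing is 43, 43, 43, 43, 43, 43 days — always 43 days.
Tue Apr 25 2006 + 43 days = Wed Jun 7 2006.
Wed Jun 7 2006 + 43 days = Thu Jul 20 2006.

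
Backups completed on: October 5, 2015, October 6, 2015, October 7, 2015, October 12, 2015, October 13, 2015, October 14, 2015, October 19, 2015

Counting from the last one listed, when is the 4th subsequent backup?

October 27, 2015

Gaps: 1, 1, 5, 1, 1, 5 days — not constant, but cyclic with period 3.
The events fall on every Monday, Tuesday and Wednesday.
The following Tuesday is October 20, 2015.
Next Wednesday: October 21, 2015.
Next Monday: October 26, 2015.
The following Tuesday is October 27, 2015.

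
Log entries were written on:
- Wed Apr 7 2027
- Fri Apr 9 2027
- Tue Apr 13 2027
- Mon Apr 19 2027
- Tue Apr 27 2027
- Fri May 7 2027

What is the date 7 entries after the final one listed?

Fri Sep 10 2027

Intervals are 2, 4, 6, 8, 10 days — an arithmetic progression with common difference 2.
Next gap: 12 days. Fri May 7 2027 + 12 days = Wed May 19 2027.
Next gap: 14 days. Wed May 19 2027 + 14 days = Wed Jun 2 2027.
Next gap: 16 days. Wed Jun 2 2027 + 16 days = Fri Jun 18 2027.
Next gap: 18 days. Fri Jun 18 2027 + 18 days = Tue Jul 6 2027.
Next gap: 20 days. Tue Jul 6 2027 + 20 days = Mon Jul 26 2027.
Next gap: 22 days. Mon Jul 26 2027 + 22 days = Tue Aug 17 2027.
Next gap: 24 days. Tue Aug 17 2027 + 24 days = Fri Sep 10 2027.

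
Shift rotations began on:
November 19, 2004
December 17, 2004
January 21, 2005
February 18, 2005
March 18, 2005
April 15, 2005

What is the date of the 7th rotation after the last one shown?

Gaps: 28, 35, 28, 28, 28 days — a mix of 28 and 35. Every date is a Friday.
Each is the 3rd Friday of its month.
3rd Friday of May 2005: May 20, 2005.
3rd Friday of June 2005: June 17, 2005.
3rd Friday of July 2005: July 15, 2005.
3rd Friday of August 2005: August 19, 2005.
3rd Friday of September 2005: September 16, 2005.
October 2005 — 3rd Friday is October 21, 2005.
November 2005 — 3rd Friday is November 18, 2005.

November 18, 2005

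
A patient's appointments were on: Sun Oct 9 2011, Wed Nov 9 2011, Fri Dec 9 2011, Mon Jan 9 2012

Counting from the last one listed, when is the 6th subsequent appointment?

Mon Jul 9 2012

Gaps: 31, 30, 31 days — not constant. Every event is on the 9th of the month.
Pattern: the 9th of each month.
Next: February 2012 → Thu Feb 9 2012.
Next: March 2012 → Fri Mar 9 2012.
Next: April 2012 → Mon Apr 9 2012.
May 2012: Wed May 9 2012.
June 2012: Sat Jun 9 2012.
Next: July 2012 → Mon Jul 9 2012.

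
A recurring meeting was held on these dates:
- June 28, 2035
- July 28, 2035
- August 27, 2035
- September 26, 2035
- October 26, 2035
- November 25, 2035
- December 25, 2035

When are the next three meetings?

Every event comes 30 days after the last (30, 30, 30, 30, 30, 30).
December 25, 2035 + 30 days = January 24, 2036.
January 24, 2036 + 30 days = February 23, 2036.
February 23, 2036 + 30 days = March 24, 2036.

January 24, 2036; February 23, 2036; March 24, 2036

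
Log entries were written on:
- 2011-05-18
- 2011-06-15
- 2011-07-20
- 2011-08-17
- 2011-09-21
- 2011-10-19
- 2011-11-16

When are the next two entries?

Gaps: 28, 35, 28, 35, 28, 28 days — a mix of 28 and 35. Every date is a Wednesday.
Each is the 3rd Wednesday of its month.
December 2011 — 3rd Wednesday is 2011-12-21.
January 2012 — 3rd Wednesday is 2012-01-18.

2011-12-21, 2012-01-18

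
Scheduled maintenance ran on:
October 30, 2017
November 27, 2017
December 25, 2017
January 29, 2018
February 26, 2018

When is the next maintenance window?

Every date is a Monday; gaps 28, 28, 35, 28 days.
Each is the last Monday of its month (at least one falls on the 29th or later, ruling out '4th Monday').
Last Monday of March 2018: March 26, 2018.

March 26, 2018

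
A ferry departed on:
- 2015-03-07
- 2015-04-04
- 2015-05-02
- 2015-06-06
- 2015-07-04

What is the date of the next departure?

These are Saturdays at 28- or 35-day spacing (28, 28, 35, 28).
The pattern: 1st Saturday of the month.
August 2015 — 1st Saturday is 2015-08-01.

2015-08-01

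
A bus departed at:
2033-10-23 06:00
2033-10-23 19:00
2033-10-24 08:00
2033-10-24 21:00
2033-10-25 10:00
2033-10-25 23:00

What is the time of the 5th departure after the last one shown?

2033-10-28 16:00

The interval is a steady 13 hours (13, 13, 13, 13, 13).
2033-10-25 23:00 + 13 h = 2033-10-26 12:00.
2033-10-26 12:00 + 13 h = 2033-10-27 01:00.
2033-10-27 01:00 + 13 h = 2033-10-27 14:00.
2033-10-27 14:00 + 13 h = 2033-10-28 03:00.
2033-10-28 03:00 + 13 h = 2033-10-28 16:00.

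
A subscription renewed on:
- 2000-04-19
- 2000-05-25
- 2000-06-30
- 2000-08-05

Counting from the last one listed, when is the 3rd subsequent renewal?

2000-11-21

The spacing is 36, 36, 36 days — always 36 days.
2000-08-05 + 36 days = 2000-09-10.
2000-09-10 + 36 days = 2000-10-16.
2000-10-16 + 36 days = 2000-11-21.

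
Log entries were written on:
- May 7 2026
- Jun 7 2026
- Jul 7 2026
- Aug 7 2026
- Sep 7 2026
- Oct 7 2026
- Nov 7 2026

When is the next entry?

Dec 7 2026

Gaps: 31, 30, 31, 31, 30, 31 days — not constant. Every event is on the 7th of the month.
Pattern: the 7th of each month.
December 2026: Dec 7 2026.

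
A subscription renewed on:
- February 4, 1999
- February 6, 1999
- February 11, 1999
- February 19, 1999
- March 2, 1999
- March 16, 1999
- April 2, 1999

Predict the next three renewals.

The spacing grows by 3 each time: 2, 5, 8, 11, 14, 17 days.
Next gap: 20 days. April 2, 1999 + 20 days = April 22, 1999.
Next gap: 23 days. April 22, 1999 + 23 days = May 15, 1999.
Next gap: 26 days. May 15, 1999 + 26 days = June 10, 1999.

April 22, 1999; May 15, 1999; June 10, 1999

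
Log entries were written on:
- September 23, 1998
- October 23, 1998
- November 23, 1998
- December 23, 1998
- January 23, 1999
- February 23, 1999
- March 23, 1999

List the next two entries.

The day-of-month is always 23 (30, 31, 30, 31, 31, 28 days between events).
So this recurs on the 23rd of each month.
Next: April 1999 → April 23, 1999.
Next: May 1999 → May 23, 1999.

April 23, 1999; May 23, 1999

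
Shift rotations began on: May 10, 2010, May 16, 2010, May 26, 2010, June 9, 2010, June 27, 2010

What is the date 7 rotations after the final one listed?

Gaps: 6, 10, 14, 18 days — each gap is 4 larger than the previous one.
Next gap: 22 days. June 27, 2010 + 22 days = July 19, 2010.
Next gap: 26 days. July 19, 2010 + 26 days = August 14, 2010.
Next gap: 30 days. August 14, 2010 + 30 days = September 13, 2010.
Next gap: 34 days. September 13, 2010 + 34 days = October 17, 2010.
Next gap: 38 days. October 17, 2010 + 38 days = November 24, 2010.
Next gap: 42 days. November 24, 2010 + 42 days = January 5, 2011.
Next gap: 46 days. January 5, 2011 + 46 days = February 20, 2011.

February 20, 2011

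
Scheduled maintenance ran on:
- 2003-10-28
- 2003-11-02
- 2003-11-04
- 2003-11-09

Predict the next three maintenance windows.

2003-11-11, 2003-11-16, 2003-11-18

Gaps: 5, 2, 5 days — not constant, but cyclic with period 2.
The events fall on every Tuesday and Sunday.
The following Tuesday is 2003-11-11.
The following Sunday is 2003-11-16.
Next Tuesday: 2003-11-18.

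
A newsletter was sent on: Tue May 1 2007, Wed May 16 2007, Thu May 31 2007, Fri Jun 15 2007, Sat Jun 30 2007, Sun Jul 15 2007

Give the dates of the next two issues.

The spacing is 15, 15, 15, 15, 15 days — always 15 days.
Sun Jul 15 2007 + 15 days = Mon Jul 30 2007.
Mon Jul 30 2007 + 15 days = Tue Aug 14 2007.

Mon Jul 30 2007, Tue Aug 14 2007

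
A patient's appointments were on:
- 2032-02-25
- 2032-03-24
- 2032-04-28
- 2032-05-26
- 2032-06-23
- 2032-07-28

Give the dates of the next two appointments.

2032-08-25, 2032-09-22

These are Wednesdays at 28- or 35-day spacing (28, 35, 28, 28, 35).
The pattern: 4th Wednesday of the month.
4th Wednesday of August 2032: 2032-08-25.
4th Wednesday of September 2032: 2032-09-22.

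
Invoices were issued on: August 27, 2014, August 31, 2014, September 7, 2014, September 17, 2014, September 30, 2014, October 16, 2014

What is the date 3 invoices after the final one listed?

December 21, 2014

The spacing grows by 3 each time: 4, 7, 10, 13, 16 days.
Next gap: 19 days. October 16, 2014 + 19 days = November 4, 2014.
Next gap: 22 days. November 4, 2014 + 22 days = November 26, 2014.
Next gap: 25 days. November 26, 2014 + 25 days = December 21, 2014.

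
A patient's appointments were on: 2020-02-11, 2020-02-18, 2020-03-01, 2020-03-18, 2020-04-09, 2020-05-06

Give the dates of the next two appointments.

2020-06-07, 2020-07-14

The spacing grows by 5 each time: 7, 12, 17, 22, 27 days.
Next gap: 32 days. 2020-05-06 + 32 days = 2020-06-07.
Next gap: 37 days. 2020-06-07 + 37 days = 2020-07-14.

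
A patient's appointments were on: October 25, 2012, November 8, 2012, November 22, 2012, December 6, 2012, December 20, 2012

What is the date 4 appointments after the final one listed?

February 14, 2013

Gaps between consecutive events: 14, 14, 14, 14 days — a constant 14-day interval.
December 20, 2012 + 14 days = January 3, 2013.
January 3, 2013 + 14 days = January 17, 2013.
January 17, 2013 + 14 days = January 31, 2013.
January 31, 2013 + 14 days = February 14, 2013.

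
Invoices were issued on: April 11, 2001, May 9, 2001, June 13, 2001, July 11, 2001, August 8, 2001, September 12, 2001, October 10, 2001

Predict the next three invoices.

November 14, 2001; December 12, 2001; January 9, 2002

Gaps: 28, 35, 28, 28, 35, 28 days — a mix of 28 and 35. Every date is a Wednesday.
Each is the 2nd Wednesday of its month.
2nd Wednesday of November 2001: November 14, 2001.
2nd Wednesday of December 2001: December 12, 2001.
2nd Wednesday of January 2002: January 9, 2002.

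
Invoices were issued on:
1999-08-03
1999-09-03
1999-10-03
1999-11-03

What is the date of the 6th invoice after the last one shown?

The day-of-month is always 3 (31, 30, 31 days between events).
So this recurs on the 3rd of each month.
Next: December 1999 → 1999-12-03.
January 2000: 2000-01-03.
February 2000: 2000-02-03.
March 2000: 2000-03-03.
April 2000: 2000-04-03.
May 2000: 2000-05-03.

2000-05-03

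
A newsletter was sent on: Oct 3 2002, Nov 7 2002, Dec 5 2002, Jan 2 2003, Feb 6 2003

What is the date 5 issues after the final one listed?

Jul 3 2003

All dates are Thursdays, 35, 28, 28, 35 days apart.
Specifically, the 1st Thursday of each month.
March 2003 — 1st Thursday is Mar 6 2003.
April 2003 — 1st Thursday is Apr 3 2003.
1st Thursday of May 2003: May 1 2003.
June 2003 — 1st Thursday is Jun 5 2003.
July 2003 — 1st Thursday is Jul 3 2003.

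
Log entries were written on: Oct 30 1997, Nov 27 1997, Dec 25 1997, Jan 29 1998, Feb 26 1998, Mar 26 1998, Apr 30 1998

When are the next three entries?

All Thursdays; the gaps (28, 28, 35, 28, 28, 35) vary with month length.
This is the last Thursday of each month.
May 1998 ends with Thursday May 28 1998.
June 1998 ends with Thursday Jun 25 1998.
July 1998 ends with Thursday Jul 30 1998.

May 28 1998, Jun 25 1998, Jul 30 1998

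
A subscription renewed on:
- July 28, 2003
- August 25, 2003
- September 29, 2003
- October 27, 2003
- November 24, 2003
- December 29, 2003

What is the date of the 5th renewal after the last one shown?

These are Mondays with 28, 35, 28, 28, 35-day gaps.
Each is the final Monday of its month — September 29, 2003 is past the 28th, so '4th Monday' doesn't fit.
Last Monday of January 2004: January 26, 2004.
February 2004 ends with Monday February 23, 2004.
March 2004 ends with Monday March 29, 2004.
Last Monday of April 2004: April 26, 2004.
Last Monday of May 2004: May 31, 2004.

May 31, 2004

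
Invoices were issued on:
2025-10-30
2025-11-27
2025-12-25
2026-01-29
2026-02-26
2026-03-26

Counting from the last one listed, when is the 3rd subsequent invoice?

All Thursdays; the gaps (28, 28, 35, 28, 28) vary with month length.
This is the last Thursday of each month.
April 2026 ends with Thursday 2026-04-30.
Last Thursday of May 2026: 2026-05-28.
Last Thursday of June 2026: 2026-06-25.

2026-06-25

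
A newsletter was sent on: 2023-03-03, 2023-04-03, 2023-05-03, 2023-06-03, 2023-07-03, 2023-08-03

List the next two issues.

2023-09-03, 2023-10-03

The day-of-month is always 3 (31, 30, 31, 30, 31 days between events).
So this recurs on the 3rd of each month.
Next: September 2023 → 2023-09-03.
Next: October 2023 → 2023-10-03.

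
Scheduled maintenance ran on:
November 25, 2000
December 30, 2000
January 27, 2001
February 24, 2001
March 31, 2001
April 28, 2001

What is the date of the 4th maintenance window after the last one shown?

Every date is a Saturday; gaps 35, 28, 28, 35, 28 days.
Each is the last Saturday of its month (at least one falls on the 29th or later, ruling out '4th Saturday').
May 2001 ends with Saturday May 26, 2001.
June 2001 ends with Saturday June 30, 2001.
July 2001 ends with Saturday July 28, 2001.
August 2001 ends with Saturday August 25, 2001.

August 25, 2001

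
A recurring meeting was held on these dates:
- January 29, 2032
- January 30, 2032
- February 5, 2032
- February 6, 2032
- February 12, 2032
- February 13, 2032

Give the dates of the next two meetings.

February 19, 2032; February 20, 2032

The gap pattern 1, 6, 1, 6, 1 repeats every 2 events.
These are the Thursdays and Fridays of each week.
Next Thursday: February 19, 2032.
Next Friday: February 20, 2032.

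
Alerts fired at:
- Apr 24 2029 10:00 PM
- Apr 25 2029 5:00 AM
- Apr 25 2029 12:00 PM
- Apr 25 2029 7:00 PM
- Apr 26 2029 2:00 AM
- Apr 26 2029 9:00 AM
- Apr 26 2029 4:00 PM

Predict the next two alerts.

The interval is a steady 7 hours (7, 7, 7, 7, 7, 7).
Apr 26 2029 4:00 PM + 7 h = Apr 26 2029 11:00 PM.
Apr 26 2029 11:00 PM + 7 h = Apr 27 2029 6:00 AM.

Apr 26 2029 11:00 PM, Apr 27 2029 6:00 AM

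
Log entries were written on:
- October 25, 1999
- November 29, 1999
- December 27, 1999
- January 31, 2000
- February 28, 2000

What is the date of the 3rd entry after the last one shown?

May 29, 2000

These are Mondays with 35, 28, 35, 28-day gaps.
Each is the final Monday of its month — November 29, 1999 is past the 28th, so '4th Monday' doesn't fit.
Last Monday of March 2000: March 27, 2000.
April 2000 ends with Monday April 24, 2000.
Last Monday of May 2000: May 29, 2000.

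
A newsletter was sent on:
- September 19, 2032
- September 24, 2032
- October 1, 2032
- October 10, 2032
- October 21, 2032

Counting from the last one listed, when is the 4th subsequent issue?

December 24, 2032

The spacing grows by 2 each time: 5, 7, 9, 11 days.
Next gap: 13 days. October 21, 2032 + 13 days = November 3, 2032.
Next gap: 15 days. November 3, 2032 + 15 days = November 18, 2032.
Next gap: 17 days. November 18, 2032 + 17 days = December 5, 2032.
Next gap: 19 days. December 5, 2032 + 19 days = December 24, 2032.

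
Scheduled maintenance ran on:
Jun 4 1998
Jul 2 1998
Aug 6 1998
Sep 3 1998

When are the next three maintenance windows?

All dates are Thursdays, 28, 35, 28 days apart.
Specifically, the 1st Thursday of each month.
1st Thursday of October 1998: Oct 1 1998.
November 1998 — 1st Thursday is Nov 5 1998.
1st Thursday of December 1998: Dec 3 1998.

Oct 1 1998, Nov 5 1998, Dec 3 1998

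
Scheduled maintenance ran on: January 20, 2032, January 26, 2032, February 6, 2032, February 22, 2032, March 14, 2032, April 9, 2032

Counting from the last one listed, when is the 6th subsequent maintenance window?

Intervals are 6, 11, 16, 21, 26 days — an arithmetic progression with common difference 5.
Next gap: 31 days. April 9, 2032 + 31 days = May 10, 2032.
Next gap: 36 days. May 10, 2032 + 36 days = June 15, 2032.
Next gap: 41 days. June 15, 2032 + 41 days = July 26, 2032.
Next gap: 46 days. July 26, 2032 + 46 days = September 10, 2032.
Next gap: 51 days. September 10, 2032 + 51 days = October 31, 2032.
Next gap: 56 days. October 31, 2032 + 56 days = December 26, 2032.

December 26, 2032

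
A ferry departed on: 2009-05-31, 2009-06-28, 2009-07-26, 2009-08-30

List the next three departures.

2009-09-27, 2009-10-25, 2009-11-29

Every date is a Sunday; gaps 28, 28, 35 days.
Each is the last Sunday of its month (at least one falls on the 29th or later, ruling out '4th Sunday').
Last Sunday of September 2009: 2009-09-27.
October 2009 ends with Sunday 2009-10-25.
Last Sunday of November 2009: 2009-11-29.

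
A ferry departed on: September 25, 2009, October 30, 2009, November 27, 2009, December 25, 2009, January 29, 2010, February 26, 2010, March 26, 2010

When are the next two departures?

Every date is a Friday; gaps 35, 28, 28, 35, 28, 28 days.
Each is the last Friday of its month (at least one falls on the 29th or later, ruling out '4th Friday').
April 2010 ends with Friday April 30, 2010.
Last Friday of May 2010: May 28, 2010.

April 30, 2010; May 28, 2010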